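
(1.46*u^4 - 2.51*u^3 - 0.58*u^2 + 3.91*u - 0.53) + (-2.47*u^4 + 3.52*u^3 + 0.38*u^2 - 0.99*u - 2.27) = -1.01*u^4 + 1.01*u^3 - 0.2*u^2 + 2.92*u - 2.8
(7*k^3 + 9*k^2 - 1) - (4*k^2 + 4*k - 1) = 7*k^3 + 5*k^2 - 4*k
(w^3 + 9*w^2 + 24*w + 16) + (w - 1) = w^3 + 9*w^2 + 25*w + 15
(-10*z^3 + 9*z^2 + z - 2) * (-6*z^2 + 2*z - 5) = 60*z^5 - 74*z^4 + 62*z^3 - 31*z^2 - 9*z + 10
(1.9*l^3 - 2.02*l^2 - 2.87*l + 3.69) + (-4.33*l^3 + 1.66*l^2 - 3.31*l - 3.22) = -2.43*l^3 - 0.36*l^2 - 6.18*l + 0.47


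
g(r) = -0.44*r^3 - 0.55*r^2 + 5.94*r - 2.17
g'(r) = -1.32*r^2 - 1.1*r + 5.94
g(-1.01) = -8.28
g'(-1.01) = 5.70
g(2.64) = 1.58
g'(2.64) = -6.16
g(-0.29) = -3.93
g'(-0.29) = 6.15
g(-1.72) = -11.78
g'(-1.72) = 3.93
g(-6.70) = 65.68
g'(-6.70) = -45.94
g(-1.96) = -12.61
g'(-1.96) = 3.03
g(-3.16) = -12.55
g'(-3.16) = -3.76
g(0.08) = -1.70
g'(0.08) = 5.84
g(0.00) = -2.17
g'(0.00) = 5.94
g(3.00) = -1.18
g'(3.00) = -9.24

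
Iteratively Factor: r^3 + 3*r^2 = (r + 3)*(r^2) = r*(r + 3)*(r)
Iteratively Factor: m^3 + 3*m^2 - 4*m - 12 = (m + 2)*(m^2 + m - 6) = (m + 2)*(m + 3)*(m - 2)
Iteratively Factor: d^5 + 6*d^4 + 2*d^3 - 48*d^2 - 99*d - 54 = (d + 3)*(d^4 + 3*d^3 - 7*d^2 - 27*d - 18) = (d + 2)*(d + 3)*(d^3 + d^2 - 9*d - 9) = (d + 2)*(d + 3)^2*(d^2 - 2*d - 3) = (d + 1)*(d + 2)*(d + 3)^2*(d - 3)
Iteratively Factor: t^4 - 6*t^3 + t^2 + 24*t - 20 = (t - 5)*(t^3 - t^2 - 4*t + 4) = (t - 5)*(t - 2)*(t^2 + t - 2) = (t - 5)*(t - 2)*(t - 1)*(t + 2)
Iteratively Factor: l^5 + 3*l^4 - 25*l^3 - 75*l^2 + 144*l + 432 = (l + 3)*(l^4 - 25*l^2 + 144) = (l - 3)*(l + 3)*(l^3 + 3*l^2 - 16*l - 48) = (l - 3)*(l + 3)^2*(l^2 - 16) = (l - 3)*(l + 3)^2*(l + 4)*(l - 4)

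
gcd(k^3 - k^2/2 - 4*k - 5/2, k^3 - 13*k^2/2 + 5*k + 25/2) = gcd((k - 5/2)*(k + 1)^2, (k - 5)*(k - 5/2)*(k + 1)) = k^2 - 3*k/2 - 5/2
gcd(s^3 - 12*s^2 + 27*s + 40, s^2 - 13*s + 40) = s^2 - 13*s + 40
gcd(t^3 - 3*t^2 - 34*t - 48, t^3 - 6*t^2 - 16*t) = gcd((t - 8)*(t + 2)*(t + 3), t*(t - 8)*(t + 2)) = t^2 - 6*t - 16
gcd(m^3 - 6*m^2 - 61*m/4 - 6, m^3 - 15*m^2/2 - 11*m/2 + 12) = m^2 - 13*m/2 - 12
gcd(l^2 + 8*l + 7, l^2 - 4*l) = 1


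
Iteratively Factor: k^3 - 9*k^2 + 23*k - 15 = (k - 1)*(k^2 - 8*k + 15) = (k - 3)*(k - 1)*(k - 5)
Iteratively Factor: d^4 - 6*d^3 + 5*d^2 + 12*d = (d)*(d^3 - 6*d^2 + 5*d + 12) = d*(d - 3)*(d^2 - 3*d - 4) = d*(d - 3)*(d + 1)*(d - 4)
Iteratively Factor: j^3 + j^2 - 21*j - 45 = (j - 5)*(j^2 + 6*j + 9) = (j - 5)*(j + 3)*(j + 3)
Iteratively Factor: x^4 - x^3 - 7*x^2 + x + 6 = (x - 3)*(x^3 + 2*x^2 - x - 2) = (x - 3)*(x - 1)*(x^2 + 3*x + 2) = (x - 3)*(x - 1)*(x + 1)*(x + 2)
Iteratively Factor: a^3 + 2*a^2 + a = (a + 1)*(a^2 + a) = a*(a + 1)*(a + 1)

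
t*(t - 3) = t^2 - 3*t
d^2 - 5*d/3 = d*(d - 5/3)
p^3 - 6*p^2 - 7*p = p*(p - 7)*(p + 1)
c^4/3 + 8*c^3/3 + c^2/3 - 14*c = c*(c/3 + 1)*(c - 2)*(c + 7)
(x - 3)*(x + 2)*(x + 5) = x^3 + 4*x^2 - 11*x - 30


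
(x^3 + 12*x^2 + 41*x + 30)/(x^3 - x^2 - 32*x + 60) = (x^2 + 6*x + 5)/(x^2 - 7*x + 10)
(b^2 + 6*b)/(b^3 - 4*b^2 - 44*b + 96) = b/(b^2 - 10*b + 16)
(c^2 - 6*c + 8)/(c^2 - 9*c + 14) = (c - 4)/(c - 7)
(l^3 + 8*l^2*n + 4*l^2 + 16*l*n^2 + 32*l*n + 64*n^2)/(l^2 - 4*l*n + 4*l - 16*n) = (l^2 + 8*l*n + 16*n^2)/(l - 4*n)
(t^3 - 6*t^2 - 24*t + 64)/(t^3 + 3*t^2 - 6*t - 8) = (t - 8)/(t + 1)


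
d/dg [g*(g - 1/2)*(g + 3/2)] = 3*g^2 + 2*g - 3/4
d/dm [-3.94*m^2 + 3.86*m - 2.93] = 3.86 - 7.88*m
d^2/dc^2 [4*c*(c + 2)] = 8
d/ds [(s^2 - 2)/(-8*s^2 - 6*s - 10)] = (-3*s^2 - 26*s - 6)/(2*(16*s^4 + 24*s^3 + 49*s^2 + 30*s + 25))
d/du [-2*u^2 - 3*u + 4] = -4*u - 3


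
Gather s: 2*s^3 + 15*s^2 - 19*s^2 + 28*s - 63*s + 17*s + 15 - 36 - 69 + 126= 2*s^3 - 4*s^2 - 18*s + 36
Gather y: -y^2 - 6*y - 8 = -y^2 - 6*y - 8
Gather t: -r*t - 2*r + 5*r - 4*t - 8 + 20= 3*r + t*(-r - 4) + 12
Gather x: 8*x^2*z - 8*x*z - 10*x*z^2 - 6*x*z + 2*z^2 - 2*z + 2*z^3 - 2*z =8*x^2*z + x*(-10*z^2 - 14*z) + 2*z^3 + 2*z^2 - 4*z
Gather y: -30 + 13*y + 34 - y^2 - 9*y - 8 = -y^2 + 4*y - 4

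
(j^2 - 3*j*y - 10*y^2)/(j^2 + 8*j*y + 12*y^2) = (j - 5*y)/(j + 6*y)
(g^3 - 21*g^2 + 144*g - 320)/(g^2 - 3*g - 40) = (g^2 - 13*g + 40)/(g + 5)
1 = 1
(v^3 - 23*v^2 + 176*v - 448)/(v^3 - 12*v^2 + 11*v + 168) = (v - 8)/(v + 3)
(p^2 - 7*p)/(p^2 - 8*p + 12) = p*(p - 7)/(p^2 - 8*p + 12)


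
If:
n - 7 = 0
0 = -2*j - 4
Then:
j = -2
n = 7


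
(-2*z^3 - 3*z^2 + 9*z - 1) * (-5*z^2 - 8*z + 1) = 10*z^5 + 31*z^4 - 23*z^3 - 70*z^2 + 17*z - 1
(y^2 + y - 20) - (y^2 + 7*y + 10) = -6*y - 30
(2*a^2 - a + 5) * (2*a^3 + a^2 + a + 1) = 4*a^5 + 11*a^3 + 6*a^2 + 4*a + 5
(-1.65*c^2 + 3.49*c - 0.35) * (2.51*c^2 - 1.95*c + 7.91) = -4.1415*c^4 + 11.9774*c^3 - 20.7355*c^2 + 28.2884*c - 2.7685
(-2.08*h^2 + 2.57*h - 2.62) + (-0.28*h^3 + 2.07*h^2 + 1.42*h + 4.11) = -0.28*h^3 - 0.0100000000000002*h^2 + 3.99*h + 1.49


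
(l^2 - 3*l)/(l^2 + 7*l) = (l - 3)/(l + 7)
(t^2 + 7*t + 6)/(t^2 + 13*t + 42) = (t + 1)/(t + 7)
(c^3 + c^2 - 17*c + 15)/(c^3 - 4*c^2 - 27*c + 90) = (c - 1)/(c - 6)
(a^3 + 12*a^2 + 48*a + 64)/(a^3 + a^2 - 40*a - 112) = (a + 4)/(a - 7)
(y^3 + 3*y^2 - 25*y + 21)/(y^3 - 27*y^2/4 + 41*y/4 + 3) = 4*(y^2 + 6*y - 7)/(4*y^2 - 15*y - 4)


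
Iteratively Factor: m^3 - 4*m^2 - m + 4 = (m + 1)*(m^2 - 5*m + 4) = (m - 1)*(m + 1)*(m - 4)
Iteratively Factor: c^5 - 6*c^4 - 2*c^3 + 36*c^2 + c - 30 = (c + 1)*(c^4 - 7*c^3 + 5*c^2 + 31*c - 30) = (c - 1)*(c + 1)*(c^3 - 6*c^2 - c + 30) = (c - 1)*(c + 1)*(c + 2)*(c^2 - 8*c + 15) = (c - 3)*(c - 1)*(c + 1)*(c + 2)*(c - 5)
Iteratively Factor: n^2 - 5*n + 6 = (n - 3)*(n - 2)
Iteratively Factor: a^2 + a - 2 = (a + 2)*(a - 1)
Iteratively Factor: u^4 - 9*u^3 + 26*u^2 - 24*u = (u - 3)*(u^3 - 6*u^2 + 8*u) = (u - 4)*(u - 3)*(u^2 - 2*u) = (u - 4)*(u - 3)*(u - 2)*(u)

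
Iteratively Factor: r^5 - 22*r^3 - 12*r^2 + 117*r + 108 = (r + 3)*(r^4 - 3*r^3 - 13*r^2 + 27*r + 36) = (r + 3)^2*(r^3 - 6*r^2 + 5*r + 12) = (r - 4)*(r + 3)^2*(r^2 - 2*r - 3) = (r - 4)*(r + 1)*(r + 3)^2*(r - 3)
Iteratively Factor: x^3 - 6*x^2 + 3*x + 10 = (x - 5)*(x^2 - x - 2) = (x - 5)*(x - 2)*(x + 1)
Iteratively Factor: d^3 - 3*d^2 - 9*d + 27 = (d - 3)*(d^2 - 9) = (d - 3)*(d + 3)*(d - 3)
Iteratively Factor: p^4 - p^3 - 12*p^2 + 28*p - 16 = (p - 1)*(p^3 - 12*p + 16) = (p - 2)*(p - 1)*(p^2 + 2*p - 8) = (p - 2)*(p - 1)*(p + 4)*(p - 2)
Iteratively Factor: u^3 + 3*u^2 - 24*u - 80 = (u - 5)*(u^2 + 8*u + 16) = (u - 5)*(u + 4)*(u + 4)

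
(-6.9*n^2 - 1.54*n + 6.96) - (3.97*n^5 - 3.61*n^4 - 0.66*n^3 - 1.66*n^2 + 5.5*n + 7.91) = -3.97*n^5 + 3.61*n^4 + 0.66*n^3 - 5.24*n^2 - 7.04*n - 0.95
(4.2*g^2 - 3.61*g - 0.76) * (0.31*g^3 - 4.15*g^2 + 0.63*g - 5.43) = 1.302*g^5 - 18.5491*g^4 + 17.3919*g^3 - 21.9263*g^2 + 19.1235*g + 4.1268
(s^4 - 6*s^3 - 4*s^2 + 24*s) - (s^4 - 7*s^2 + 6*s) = -6*s^3 + 3*s^2 + 18*s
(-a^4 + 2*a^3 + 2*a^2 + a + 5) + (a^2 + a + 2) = -a^4 + 2*a^3 + 3*a^2 + 2*a + 7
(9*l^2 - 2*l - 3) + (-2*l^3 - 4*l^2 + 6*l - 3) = -2*l^3 + 5*l^2 + 4*l - 6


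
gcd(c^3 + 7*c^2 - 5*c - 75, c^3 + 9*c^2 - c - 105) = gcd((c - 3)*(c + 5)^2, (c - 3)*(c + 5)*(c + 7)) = c^2 + 2*c - 15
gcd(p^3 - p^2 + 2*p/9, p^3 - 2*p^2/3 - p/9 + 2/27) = p^2 - p + 2/9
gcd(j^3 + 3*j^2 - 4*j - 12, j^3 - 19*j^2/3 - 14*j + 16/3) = j + 2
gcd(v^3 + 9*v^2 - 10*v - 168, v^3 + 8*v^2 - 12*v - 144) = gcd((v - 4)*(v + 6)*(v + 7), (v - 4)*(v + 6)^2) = v^2 + 2*v - 24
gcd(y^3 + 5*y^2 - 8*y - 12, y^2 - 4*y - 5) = y + 1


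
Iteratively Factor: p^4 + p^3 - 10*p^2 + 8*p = (p)*(p^3 + p^2 - 10*p + 8) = p*(p + 4)*(p^2 - 3*p + 2) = p*(p - 2)*(p + 4)*(p - 1)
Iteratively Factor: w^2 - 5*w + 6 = (w - 2)*(w - 3)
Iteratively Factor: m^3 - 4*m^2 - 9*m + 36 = (m + 3)*(m^2 - 7*m + 12) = (m - 3)*(m + 3)*(m - 4)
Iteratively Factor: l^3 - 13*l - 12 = (l + 1)*(l^2 - l - 12) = (l - 4)*(l + 1)*(l + 3)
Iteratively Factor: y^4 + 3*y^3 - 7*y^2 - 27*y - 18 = (y + 1)*(y^3 + 2*y^2 - 9*y - 18) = (y - 3)*(y + 1)*(y^2 + 5*y + 6) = (y - 3)*(y + 1)*(y + 3)*(y + 2)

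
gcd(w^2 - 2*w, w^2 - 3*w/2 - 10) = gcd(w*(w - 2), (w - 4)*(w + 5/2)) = 1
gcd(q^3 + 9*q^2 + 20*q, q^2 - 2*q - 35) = q + 5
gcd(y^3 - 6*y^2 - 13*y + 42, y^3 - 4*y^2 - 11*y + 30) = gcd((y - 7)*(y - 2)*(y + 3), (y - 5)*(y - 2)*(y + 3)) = y^2 + y - 6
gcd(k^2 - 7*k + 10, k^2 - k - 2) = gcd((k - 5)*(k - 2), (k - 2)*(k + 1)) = k - 2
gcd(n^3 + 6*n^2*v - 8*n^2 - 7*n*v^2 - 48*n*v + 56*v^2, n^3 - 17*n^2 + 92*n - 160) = n - 8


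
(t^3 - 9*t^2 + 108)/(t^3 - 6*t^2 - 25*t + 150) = (t^2 - 3*t - 18)/(t^2 - 25)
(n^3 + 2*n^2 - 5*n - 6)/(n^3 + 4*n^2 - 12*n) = (n^2 + 4*n + 3)/(n*(n + 6))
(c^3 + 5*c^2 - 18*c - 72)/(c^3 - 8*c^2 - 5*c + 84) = (c + 6)/(c - 7)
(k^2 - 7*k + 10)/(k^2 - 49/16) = 16*(k^2 - 7*k + 10)/(16*k^2 - 49)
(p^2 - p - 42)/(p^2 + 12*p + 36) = (p - 7)/(p + 6)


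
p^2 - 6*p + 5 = (p - 5)*(p - 1)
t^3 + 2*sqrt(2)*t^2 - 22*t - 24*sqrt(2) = (t - 3*sqrt(2))*(t + sqrt(2))*(t + 4*sqrt(2))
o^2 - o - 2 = (o - 2)*(o + 1)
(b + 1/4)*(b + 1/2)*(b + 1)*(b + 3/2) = b^4 + 13*b^3/4 + 7*b^2/2 + 23*b/16 + 3/16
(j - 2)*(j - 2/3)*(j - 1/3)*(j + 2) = j^4 - j^3 - 34*j^2/9 + 4*j - 8/9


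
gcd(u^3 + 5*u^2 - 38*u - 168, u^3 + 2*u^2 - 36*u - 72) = u - 6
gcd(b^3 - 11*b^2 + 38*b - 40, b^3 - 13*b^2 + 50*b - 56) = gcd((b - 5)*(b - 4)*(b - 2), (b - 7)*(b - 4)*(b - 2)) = b^2 - 6*b + 8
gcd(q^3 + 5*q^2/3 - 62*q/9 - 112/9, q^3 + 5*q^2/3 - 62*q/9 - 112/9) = q^3 + 5*q^2/3 - 62*q/9 - 112/9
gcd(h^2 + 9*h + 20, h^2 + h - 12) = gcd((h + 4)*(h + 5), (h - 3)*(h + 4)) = h + 4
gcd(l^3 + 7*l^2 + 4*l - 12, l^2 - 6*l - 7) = 1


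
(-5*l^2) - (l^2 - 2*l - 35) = -6*l^2 + 2*l + 35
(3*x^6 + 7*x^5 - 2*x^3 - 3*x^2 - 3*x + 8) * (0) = 0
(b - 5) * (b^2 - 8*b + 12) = b^3 - 13*b^2 + 52*b - 60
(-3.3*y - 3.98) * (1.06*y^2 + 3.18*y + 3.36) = -3.498*y^3 - 14.7128*y^2 - 23.7444*y - 13.3728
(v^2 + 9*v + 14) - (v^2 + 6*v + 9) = 3*v + 5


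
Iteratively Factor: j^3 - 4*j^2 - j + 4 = (j - 4)*(j^2 - 1) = (j - 4)*(j - 1)*(j + 1)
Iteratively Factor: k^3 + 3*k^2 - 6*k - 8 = (k - 2)*(k^2 + 5*k + 4) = (k - 2)*(k + 4)*(k + 1)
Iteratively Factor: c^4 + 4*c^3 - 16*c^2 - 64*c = (c + 4)*(c^3 - 16*c) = (c + 4)^2*(c^2 - 4*c) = (c - 4)*(c + 4)^2*(c)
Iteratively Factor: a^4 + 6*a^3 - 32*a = (a - 2)*(a^3 + 8*a^2 + 16*a) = a*(a - 2)*(a^2 + 8*a + 16) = a*(a - 2)*(a + 4)*(a + 4)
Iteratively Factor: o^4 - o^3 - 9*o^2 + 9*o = (o - 3)*(o^3 + 2*o^2 - 3*o) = (o - 3)*(o - 1)*(o^2 + 3*o) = (o - 3)*(o - 1)*(o + 3)*(o)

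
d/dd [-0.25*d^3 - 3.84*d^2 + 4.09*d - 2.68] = -0.75*d^2 - 7.68*d + 4.09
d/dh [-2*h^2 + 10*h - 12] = 10 - 4*h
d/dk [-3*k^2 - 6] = -6*k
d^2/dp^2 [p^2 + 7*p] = 2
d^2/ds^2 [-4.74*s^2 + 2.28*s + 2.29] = -9.48000000000000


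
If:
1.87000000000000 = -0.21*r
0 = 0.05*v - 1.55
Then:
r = -8.90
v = 31.00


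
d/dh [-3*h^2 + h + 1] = 1 - 6*h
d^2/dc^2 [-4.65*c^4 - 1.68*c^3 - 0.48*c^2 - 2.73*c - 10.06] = -55.8*c^2 - 10.08*c - 0.96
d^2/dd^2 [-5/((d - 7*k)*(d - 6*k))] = 10*(-(d - 7*k)^2 - (d - 7*k)*(d - 6*k) - (d - 6*k)^2)/((d - 7*k)^3*(d - 6*k)^3)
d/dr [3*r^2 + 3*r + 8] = 6*r + 3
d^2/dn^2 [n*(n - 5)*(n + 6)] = 6*n + 2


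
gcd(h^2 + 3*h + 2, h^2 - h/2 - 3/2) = h + 1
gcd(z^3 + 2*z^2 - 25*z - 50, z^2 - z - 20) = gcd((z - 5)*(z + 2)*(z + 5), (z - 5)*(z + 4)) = z - 5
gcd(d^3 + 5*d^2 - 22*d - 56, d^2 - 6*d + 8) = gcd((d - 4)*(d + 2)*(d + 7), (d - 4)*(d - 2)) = d - 4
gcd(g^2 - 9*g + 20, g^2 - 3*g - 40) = 1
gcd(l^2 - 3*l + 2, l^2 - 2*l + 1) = l - 1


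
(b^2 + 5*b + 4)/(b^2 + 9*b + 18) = (b^2 + 5*b + 4)/(b^2 + 9*b + 18)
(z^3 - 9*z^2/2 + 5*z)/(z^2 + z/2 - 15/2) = z*(z - 2)/(z + 3)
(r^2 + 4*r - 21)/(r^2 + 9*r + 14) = (r - 3)/(r + 2)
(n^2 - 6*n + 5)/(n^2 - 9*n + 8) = (n - 5)/(n - 8)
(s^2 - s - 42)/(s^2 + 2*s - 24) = (s - 7)/(s - 4)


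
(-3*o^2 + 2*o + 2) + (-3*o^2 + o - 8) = -6*o^2 + 3*o - 6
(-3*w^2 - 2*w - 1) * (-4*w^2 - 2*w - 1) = 12*w^4 + 14*w^3 + 11*w^2 + 4*w + 1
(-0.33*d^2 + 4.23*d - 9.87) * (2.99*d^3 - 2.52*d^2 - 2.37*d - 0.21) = -0.9867*d^5 + 13.4793*d^4 - 39.3888*d^3 + 14.9166*d^2 + 22.5036*d + 2.0727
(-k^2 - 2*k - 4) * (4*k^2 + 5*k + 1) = -4*k^4 - 13*k^3 - 27*k^2 - 22*k - 4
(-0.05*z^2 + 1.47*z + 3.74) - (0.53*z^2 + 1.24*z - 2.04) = -0.58*z^2 + 0.23*z + 5.78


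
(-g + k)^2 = g^2 - 2*g*k + k^2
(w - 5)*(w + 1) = w^2 - 4*w - 5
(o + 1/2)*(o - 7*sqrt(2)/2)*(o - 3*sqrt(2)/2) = o^3 - 5*sqrt(2)*o^2 + o^2/2 - 5*sqrt(2)*o/2 + 21*o/2 + 21/4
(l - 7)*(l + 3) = l^2 - 4*l - 21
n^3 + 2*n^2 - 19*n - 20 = (n - 4)*(n + 1)*(n + 5)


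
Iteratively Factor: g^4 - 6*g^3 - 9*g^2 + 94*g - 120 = (g - 2)*(g^3 - 4*g^2 - 17*g + 60) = (g - 3)*(g - 2)*(g^2 - g - 20) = (g - 5)*(g - 3)*(g - 2)*(g + 4)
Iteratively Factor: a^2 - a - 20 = (a - 5)*(a + 4)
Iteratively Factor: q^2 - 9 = (q + 3)*(q - 3)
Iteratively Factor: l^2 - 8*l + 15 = (l - 3)*(l - 5)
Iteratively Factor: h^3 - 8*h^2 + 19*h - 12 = (h - 1)*(h^2 - 7*h + 12) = (h - 3)*(h - 1)*(h - 4)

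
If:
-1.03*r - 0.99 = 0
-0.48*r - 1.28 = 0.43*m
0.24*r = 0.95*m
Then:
No Solution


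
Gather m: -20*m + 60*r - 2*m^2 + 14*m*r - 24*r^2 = -2*m^2 + m*(14*r - 20) - 24*r^2 + 60*r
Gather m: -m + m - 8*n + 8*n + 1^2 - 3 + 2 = 0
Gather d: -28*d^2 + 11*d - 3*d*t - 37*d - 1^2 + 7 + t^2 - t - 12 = -28*d^2 + d*(-3*t - 26) + t^2 - t - 6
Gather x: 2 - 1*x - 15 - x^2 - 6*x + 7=-x^2 - 7*x - 6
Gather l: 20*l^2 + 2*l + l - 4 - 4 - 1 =20*l^2 + 3*l - 9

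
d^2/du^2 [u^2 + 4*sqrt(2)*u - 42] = 2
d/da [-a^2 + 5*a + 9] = 5 - 2*a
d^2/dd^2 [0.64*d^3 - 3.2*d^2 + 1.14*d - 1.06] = 3.84*d - 6.4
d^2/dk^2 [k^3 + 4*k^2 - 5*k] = 6*k + 8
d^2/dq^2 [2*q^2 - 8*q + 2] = 4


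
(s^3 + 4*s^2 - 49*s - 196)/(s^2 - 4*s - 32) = (s^2 - 49)/(s - 8)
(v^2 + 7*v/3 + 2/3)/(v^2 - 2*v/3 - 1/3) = (v + 2)/(v - 1)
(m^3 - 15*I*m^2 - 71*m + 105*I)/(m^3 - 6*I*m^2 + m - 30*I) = (m - 7*I)/(m + 2*I)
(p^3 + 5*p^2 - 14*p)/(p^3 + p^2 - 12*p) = (p^2 + 5*p - 14)/(p^2 + p - 12)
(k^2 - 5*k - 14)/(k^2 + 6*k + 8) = (k - 7)/(k + 4)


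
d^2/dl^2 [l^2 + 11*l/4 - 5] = 2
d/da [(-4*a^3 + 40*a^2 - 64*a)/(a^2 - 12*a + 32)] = 4*(-a^2 + 8*a - 8)/(a^2 - 8*a + 16)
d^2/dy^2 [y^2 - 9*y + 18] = 2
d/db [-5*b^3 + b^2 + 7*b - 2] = -15*b^2 + 2*b + 7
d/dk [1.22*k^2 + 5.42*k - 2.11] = 2.44*k + 5.42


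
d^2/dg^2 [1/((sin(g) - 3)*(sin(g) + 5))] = (-4*sin(g)^4 - 6*sin(g)^3 - 58*sin(g)^2 - 18*sin(g) + 38)/((sin(g) - 3)^3*(sin(g) + 5)^3)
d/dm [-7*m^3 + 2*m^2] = m*(4 - 21*m)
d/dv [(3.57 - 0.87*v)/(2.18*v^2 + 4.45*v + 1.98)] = (1.8966*v^2 - 15.5652*v - 17.6091)/(4.7524*v^4 + 19.402*v^3 + 28.4353*v^2 + 17.622*v + 3.9204)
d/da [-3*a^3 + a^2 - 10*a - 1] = -9*a^2 + 2*a - 10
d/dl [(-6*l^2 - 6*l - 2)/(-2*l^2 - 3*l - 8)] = 2*(3*l^2 + 44*l + 21)/(4*l^4 + 12*l^3 + 41*l^2 + 48*l + 64)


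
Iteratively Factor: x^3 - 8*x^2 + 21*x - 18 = (x - 3)*(x^2 - 5*x + 6) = (x - 3)^2*(x - 2)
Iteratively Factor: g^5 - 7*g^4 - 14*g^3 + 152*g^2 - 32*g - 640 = (g + 4)*(g^4 - 11*g^3 + 30*g^2 + 32*g - 160) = (g - 5)*(g + 4)*(g^3 - 6*g^2 + 32) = (g - 5)*(g - 4)*(g + 4)*(g^2 - 2*g - 8) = (g - 5)*(g - 4)*(g + 2)*(g + 4)*(g - 4)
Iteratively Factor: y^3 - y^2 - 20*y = (y + 4)*(y^2 - 5*y) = (y - 5)*(y + 4)*(y)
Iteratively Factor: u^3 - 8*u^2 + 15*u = (u - 3)*(u^2 - 5*u) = (u - 5)*(u - 3)*(u)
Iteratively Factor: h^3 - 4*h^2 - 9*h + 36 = (h - 4)*(h^2 - 9) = (h - 4)*(h + 3)*(h - 3)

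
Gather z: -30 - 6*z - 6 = -6*z - 36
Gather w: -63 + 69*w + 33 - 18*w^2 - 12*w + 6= -18*w^2 + 57*w - 24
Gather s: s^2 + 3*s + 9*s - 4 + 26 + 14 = s^2 + 12*s + 36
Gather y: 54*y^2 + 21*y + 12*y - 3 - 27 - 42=54*y^2 + 33*y - 72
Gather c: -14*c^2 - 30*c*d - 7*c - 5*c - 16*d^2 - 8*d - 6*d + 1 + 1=-14*c^2 + c*(-30*d - 12) - 16*d^2 - 14*d + 2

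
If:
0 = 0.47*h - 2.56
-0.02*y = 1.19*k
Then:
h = 5.45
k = -0.0168067226890756*y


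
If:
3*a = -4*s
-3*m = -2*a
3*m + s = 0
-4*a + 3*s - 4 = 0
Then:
No Solution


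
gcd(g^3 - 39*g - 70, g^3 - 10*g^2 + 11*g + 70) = g^2 - 5*g - 14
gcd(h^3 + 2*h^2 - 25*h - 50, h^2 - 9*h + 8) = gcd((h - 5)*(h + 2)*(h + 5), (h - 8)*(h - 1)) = 1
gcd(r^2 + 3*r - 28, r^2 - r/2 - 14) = r - 4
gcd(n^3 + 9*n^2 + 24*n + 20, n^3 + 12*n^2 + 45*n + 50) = n^2 + 7*n + 10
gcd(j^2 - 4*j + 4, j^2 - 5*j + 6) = j - 2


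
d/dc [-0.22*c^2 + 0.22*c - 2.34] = 0.22 - 0.44*c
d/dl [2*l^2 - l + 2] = 4*l - 1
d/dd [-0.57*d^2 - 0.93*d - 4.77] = -1.14*d - 0.93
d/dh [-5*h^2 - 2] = -10*h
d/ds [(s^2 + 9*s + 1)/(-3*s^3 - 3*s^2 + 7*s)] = (3*s^4 + 54*s^3 + 43*s^2 + 6*s - 7)/(s^2*(9*s^4 + 18*s^3 - 33*s^2 - 42*s + 49))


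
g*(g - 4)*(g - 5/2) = g^3 - 13*g^2/2 + 10*g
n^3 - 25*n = n*(n - 5)*(n + 5)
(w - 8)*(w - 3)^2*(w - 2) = w^4 - 16*w^3 + 85*w^2 - 186*w + 144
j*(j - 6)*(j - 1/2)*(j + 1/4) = j^4 - 25*j^3/4 + 11*j^2/8 + 3*j/4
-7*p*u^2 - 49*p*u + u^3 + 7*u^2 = u*(-7*p + u)*(u + 7)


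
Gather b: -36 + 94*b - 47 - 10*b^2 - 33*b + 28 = -10*b^2 + 61*b - 55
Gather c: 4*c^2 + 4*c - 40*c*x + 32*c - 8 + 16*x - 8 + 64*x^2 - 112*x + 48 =4*c^2 + c*(36 - 40*x) + 64*x^2 - 96*x + 32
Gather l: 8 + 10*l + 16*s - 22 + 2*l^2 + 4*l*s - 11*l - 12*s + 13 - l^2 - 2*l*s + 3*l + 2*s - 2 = l^2 + l*(2*s + 2) + 6*s - 3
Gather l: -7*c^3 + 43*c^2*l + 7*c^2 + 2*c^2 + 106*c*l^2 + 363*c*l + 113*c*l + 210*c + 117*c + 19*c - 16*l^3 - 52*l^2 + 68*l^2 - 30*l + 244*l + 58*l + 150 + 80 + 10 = -7*c^3 + 9*c^2 + 346*c - 16*l^3 + l^2*(106*c + 16) + l*(43*c^2 + 476*c + 272) + 240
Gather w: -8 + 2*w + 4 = 2*w - 4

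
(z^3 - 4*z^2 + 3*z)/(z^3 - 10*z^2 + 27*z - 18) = z/(z - 6)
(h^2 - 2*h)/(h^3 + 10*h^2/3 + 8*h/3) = 3*(h - 2)/(3*h^2 + 10*h + 8)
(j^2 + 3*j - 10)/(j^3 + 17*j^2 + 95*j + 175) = (j - 2)/(j^2 + 12*j + 35)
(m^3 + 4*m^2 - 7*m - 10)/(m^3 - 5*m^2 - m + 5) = (m^2 + 3*m - 10)/(m^2 - 6*m + 5)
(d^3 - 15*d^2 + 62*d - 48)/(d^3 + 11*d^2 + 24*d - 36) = (d^2 - 14*d + 48)/(d^2 + 12*d + 36)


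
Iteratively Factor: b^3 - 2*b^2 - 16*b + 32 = (b + 4)*(b^2 - 6*b + 8) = (b - 4)*(b + 4)*(b - 2)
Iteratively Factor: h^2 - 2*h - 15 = (h + 3)*(h - 5)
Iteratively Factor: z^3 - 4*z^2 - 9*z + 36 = (z + 3)*(z^2 - 7*z + 12) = (z - 3)*(z + 3)*(z - 4)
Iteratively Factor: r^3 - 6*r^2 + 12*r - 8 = (r - 2)*(r^2 - 4*r + 4) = (r - 2)^2*(r - 2)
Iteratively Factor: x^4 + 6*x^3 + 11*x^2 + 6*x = (x)*(x^3 + 6*x^2 + 11*x + 6) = x*(x + 3)*(x^2 + 3*x + 2) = x*(x + 1)*(x + 3)*(x + 2)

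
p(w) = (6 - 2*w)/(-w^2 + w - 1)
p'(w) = (6 - 2*w)*(2*w - 1)/(-w^2 + w - 1)^2 - 2/(-w^2 + w - 1) = 2*(w^2 - w - (w - 3)*(2*w - 1) + 1)/(w^2 - w + 1)^2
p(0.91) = -4.55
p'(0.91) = 6.24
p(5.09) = 0.19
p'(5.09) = 0.01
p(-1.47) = -1.93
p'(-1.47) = -1.21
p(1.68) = -1.23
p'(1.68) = 2.29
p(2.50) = -0.21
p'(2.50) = 0.60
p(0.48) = -6.72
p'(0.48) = 2.31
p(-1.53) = -1.86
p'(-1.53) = -1.14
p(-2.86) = -0.97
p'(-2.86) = -0.38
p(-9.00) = -0.26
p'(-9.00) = -0.03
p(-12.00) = -0.19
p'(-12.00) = -0.02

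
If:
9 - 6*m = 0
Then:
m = 3/2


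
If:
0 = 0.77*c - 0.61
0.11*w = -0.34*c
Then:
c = 0.79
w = -2.45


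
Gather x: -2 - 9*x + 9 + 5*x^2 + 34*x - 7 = 5*x^2 + 25*x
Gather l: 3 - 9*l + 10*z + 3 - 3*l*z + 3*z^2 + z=l*(-3*z - 9) + 3*z^2 + 11*z + 6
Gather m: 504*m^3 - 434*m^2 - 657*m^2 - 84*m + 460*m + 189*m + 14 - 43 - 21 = 504*m^3 - 1091*m^2 + 565*m - 50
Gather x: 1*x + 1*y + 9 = x + y + 9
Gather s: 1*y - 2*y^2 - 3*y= -2*y^2 - 2*y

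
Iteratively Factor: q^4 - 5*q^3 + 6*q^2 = (q - 2)*(q^3 - 3*q^2) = (q - 3)*(q - 2)*(q^2) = q*(q - 3)*(q - 2)*(q)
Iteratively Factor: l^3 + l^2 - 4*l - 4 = (l + 1)*(l^2 - 4) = (l + 1)*(l + 2)*(l - 2)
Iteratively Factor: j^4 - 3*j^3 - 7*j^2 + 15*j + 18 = (j - 3)*(j^3 - 7*j - 6) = (j - 3)*(j + 2)*(j^2 - 2*j - 3) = (j - 3)*(j + 1)*(j + 2)*(j - 3)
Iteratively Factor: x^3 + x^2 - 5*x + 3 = (x + 3)*(x^2 - 2*x + 1) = (x - 1)*(x + 3)*(x - 1)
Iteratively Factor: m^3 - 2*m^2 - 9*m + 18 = (m - 3)*(m^2 + m - 6) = (m - 3)*(m - 2)*(m + 3)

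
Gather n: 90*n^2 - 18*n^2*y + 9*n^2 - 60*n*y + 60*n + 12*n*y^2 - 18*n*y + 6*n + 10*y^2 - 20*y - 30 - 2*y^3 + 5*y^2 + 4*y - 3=n^2*(99 - 18*y) + n*(12*y^2 - 78*y + 66) - 2*y^3 + 15*y^2 - 16*y - 33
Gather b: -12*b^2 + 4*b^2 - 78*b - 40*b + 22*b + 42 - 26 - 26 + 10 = -8*b^2 - 96*b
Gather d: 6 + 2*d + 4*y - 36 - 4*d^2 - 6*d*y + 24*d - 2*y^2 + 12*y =-4*d^2 + d*(26 - 6*y) - 2*y^2 + 16*y - 30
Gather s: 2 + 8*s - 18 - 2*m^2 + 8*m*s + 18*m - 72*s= -2*m^2 + 18*m + s*(8*m - 64) - 16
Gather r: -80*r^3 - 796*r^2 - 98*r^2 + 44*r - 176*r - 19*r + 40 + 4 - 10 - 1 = -80*r^3 - 894*r^2 - 151*r + 33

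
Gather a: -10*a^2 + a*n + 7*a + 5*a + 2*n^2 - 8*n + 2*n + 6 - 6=-10*a^2 + a*(n + 12) + 2*n^2 - 6*n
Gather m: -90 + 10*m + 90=10*m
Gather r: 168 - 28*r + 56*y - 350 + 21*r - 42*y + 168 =-7*r + 14*y - 14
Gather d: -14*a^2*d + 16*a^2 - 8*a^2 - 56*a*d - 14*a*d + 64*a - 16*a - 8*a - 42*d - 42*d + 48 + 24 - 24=8*a^2 + 40*a + d*(-14*a^2 - 70*a - 84) + 48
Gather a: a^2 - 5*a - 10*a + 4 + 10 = a^2 - 15*a + 14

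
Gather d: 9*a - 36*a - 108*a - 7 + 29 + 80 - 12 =90 - 135*a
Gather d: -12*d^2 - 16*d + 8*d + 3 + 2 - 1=-12*d^2 - 8*d + 4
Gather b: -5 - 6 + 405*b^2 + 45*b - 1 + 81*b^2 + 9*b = 486*b^2 + 54*b - 12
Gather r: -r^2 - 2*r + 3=-r^2 - 2*r + 3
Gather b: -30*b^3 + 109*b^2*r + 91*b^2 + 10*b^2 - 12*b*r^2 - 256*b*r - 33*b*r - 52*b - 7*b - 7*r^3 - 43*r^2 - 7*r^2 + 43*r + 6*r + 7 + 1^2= -30*b^3 + b^2*(109*r + 101) + b*(-12*r^2 - 289*r - 59) - 7*r^3 - 50*r^2 + 49*r + 8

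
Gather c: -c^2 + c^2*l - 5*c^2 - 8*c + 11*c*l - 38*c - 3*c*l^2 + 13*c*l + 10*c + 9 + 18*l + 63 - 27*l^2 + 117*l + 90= c^2*(l - 6) + c*(-3*l^2 + 24*l - 36) - 27*l^2 + 135*l + 162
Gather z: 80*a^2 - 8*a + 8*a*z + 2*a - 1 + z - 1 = 80*a^2 - 6*a + z*(8*a + 1) - 2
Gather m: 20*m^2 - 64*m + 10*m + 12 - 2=20*m^2 - 54*m + 10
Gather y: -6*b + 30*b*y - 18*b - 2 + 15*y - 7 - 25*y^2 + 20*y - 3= -24*b - 25*y^2 + y*(30*b + 35) - 12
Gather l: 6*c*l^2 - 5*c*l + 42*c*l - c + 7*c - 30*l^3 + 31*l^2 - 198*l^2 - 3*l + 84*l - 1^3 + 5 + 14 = 6*c - 30*l^3 + l^2*(6*c - 167) + l*(37*c + 81) + 18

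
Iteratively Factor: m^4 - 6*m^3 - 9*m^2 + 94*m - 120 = (m - 5)*(m^3 - m^2 - 14*m + 24) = (m - 5)*(m - 2)*(m^2 + m - 12) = (m - 5)*(m - 2)*(m + 4)*(m - 3)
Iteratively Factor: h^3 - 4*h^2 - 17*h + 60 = (h - 5)*(h^2 + h - 12) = (h - 5)*(h + 4)*(h - 3)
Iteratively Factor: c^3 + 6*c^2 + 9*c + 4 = (c + 1)*(c^2 + 5*c + 4) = (c + 1)^2*(c + 4)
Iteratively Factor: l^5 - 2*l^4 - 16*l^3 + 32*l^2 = (l)*(l^4 - 2*l^3 - 16*l^2 + 32*l) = l*(l - 4)*(l^3 + 2*l^2 - 8*l) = l*(l - 4)*(l + 4)*(l^2 - 2*l) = l*(l - 4)*(l - 2)*(l + 4)*(l)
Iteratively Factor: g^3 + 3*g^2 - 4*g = (g)*(g^2 + 3*g - 4) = g*(g - 1)*(g + 4)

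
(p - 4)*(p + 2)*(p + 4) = p^3 + 2*p^2 - 16*p - 32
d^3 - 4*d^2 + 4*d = d*(d - 2)^2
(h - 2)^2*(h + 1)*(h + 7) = h^4 + 4*h^3 - 21*h^2 + 4*h + 28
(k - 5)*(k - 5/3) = k^2 - 20*k/3 + 25/3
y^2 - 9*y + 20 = (y - 5)*(y - 4)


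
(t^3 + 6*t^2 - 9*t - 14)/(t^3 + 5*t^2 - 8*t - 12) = (t + 7)/(t + 6)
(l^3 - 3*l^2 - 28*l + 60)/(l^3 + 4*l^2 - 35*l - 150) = (l - 2)/(l + 5)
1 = 1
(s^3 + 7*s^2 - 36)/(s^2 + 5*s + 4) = (s^3 + 7*s^2 - 36)/(s^2 + 5*s + 4)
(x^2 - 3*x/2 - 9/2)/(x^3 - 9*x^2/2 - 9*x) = (x - 3)/(x*(x - 6))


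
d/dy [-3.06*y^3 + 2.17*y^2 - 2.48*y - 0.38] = -9.18*y^2 + 4.34*y - 2.48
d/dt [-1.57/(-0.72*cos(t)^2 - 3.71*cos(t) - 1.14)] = (2.2608*cos(t) + 5.8247)*sin(t)/(0.72*cos(t)^2 + 3.71*cos(t) + 1.14)^2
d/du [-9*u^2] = -18*u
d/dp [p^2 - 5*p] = 2*p - 5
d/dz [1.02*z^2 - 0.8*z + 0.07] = 2.04*z - 0.8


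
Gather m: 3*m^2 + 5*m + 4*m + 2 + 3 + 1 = 3*m^2 + 9*m + 6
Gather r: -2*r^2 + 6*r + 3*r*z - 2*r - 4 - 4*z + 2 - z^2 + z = -2*r^2 + r*(3*z + 4) - z^2 - 3*z - 2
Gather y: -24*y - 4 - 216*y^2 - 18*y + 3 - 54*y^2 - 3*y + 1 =-270*y^2 - 45*y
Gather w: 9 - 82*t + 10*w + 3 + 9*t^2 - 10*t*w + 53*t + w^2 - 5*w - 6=9*t^2 - 29*t + w^2 + w*(5 - 10*t) + 6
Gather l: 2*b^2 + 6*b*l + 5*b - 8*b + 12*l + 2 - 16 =2*b^2 - 3*b + l*(6*b + 12) - 14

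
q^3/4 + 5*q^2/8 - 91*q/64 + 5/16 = (q/4 + 1)*(q - 5/4)*(q - 1/4)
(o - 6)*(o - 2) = o^2 - 8*o + 12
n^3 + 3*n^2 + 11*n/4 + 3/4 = (n + 1/2)*(n + 1)*(n + 3/2)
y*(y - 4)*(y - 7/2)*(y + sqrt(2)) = y^4 - 15*y^3/2 + sqrt(2)*y^3 - 15*sqrt(2)*y^2/2 + 14*y^2 + 14*sqrt(2)*y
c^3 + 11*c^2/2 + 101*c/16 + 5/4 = (c + 1/4)*(c + 5/4)*(c + 4)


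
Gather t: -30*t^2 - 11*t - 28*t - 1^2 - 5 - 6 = -30*t^2 - 39*t - 12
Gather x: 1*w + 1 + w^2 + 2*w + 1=w^2 + 3*w + 2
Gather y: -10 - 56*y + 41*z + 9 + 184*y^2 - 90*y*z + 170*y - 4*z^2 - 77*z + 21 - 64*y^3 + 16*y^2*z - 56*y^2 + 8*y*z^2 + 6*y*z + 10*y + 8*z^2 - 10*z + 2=-64*y^3 + y^2*(16*z + 128) + y*(8*z^2 - 84*z + 124) + 4*z^2 - 46*z + 22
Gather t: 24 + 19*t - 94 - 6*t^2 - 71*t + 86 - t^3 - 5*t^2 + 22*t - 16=-t^3 - 11*t^2 - 30*t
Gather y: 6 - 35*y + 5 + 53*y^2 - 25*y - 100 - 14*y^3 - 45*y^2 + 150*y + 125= -14*y^3 + 8*y^2 + 90*y + 36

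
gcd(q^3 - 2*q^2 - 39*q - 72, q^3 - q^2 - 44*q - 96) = q^2 - 5*q - 24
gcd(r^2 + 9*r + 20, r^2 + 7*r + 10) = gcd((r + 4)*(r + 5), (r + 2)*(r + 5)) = r + 5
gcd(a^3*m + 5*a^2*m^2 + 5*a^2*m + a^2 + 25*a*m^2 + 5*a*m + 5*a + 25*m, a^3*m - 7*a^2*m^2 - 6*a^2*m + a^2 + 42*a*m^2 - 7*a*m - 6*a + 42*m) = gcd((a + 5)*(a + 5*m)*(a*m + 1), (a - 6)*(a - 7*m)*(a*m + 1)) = a*m + 1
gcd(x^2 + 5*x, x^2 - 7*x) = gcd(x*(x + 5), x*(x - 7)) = x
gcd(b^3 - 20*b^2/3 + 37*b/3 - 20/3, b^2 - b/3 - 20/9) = b - 5/3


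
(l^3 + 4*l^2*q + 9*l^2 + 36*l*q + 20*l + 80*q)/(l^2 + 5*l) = l + 4*q + 4 + 16*q/l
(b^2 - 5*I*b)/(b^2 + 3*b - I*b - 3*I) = b*(b - 5*I)/(b^2 + b*(3 - I) - 3*I)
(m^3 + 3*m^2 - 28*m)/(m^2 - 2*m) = (m^2 + 3*m - 28)/(m - 2)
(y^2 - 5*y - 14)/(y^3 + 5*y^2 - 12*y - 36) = (y - 7)/(y^2 + 3*y - 18)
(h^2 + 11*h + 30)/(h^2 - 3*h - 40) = (h + 6)/(h - 8)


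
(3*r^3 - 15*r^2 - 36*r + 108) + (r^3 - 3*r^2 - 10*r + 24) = 4*r^3 - 18*r^2 - 46*r + 132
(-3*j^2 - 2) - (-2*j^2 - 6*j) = -j^2 + 6*j - 2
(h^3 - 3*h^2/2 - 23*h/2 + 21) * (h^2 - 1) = h^5 - 3*h^4/2 - 25*h^3/2 + 45*h^2/2 + 23*h/2 - 21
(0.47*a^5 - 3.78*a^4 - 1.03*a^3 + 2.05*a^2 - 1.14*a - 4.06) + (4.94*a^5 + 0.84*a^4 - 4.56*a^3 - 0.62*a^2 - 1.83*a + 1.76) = 5.41*a^5 - 2.94*a^4 - 5.59*a^3 + 1.43*a^2 - 2.97*a - 2.3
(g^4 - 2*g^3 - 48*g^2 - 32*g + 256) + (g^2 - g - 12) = g^4 - 2*g^3 - 47*g^2 - 33*g + 244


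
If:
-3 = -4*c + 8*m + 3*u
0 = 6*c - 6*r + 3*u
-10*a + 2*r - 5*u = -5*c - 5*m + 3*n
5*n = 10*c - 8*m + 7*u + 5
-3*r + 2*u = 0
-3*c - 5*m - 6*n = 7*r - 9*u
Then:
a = 1881/4745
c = -309/1898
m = -171/1898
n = -521/949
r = -618/949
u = -927/949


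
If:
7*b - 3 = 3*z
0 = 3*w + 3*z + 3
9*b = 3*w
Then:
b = 0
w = 0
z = -1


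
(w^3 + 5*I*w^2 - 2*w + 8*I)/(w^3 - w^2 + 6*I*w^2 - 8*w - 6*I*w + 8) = (w - I)/(w - 1)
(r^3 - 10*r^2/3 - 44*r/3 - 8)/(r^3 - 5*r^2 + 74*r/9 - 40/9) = 3*(3*r^3 - 10*r^2 - 44*r - 24)/(9*r^3 - 45*r^2 + 74*r - 40)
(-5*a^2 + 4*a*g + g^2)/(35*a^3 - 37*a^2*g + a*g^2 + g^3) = (-5*a - g)/(35*a^2 - 2*a*g - g^2)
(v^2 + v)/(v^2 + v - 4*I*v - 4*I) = v/(v - 4*I)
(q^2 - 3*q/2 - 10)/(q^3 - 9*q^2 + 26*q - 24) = (q + 5/2)/(q^2 - 5*q + 6)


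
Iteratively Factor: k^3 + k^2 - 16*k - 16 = (k + 4)*(k^2 - 3*k - 4) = (k + 1)*(k + 4)*(k - 4)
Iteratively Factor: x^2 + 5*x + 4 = (x + 4)*(x + 1)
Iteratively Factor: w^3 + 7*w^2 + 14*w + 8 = (w + 2)*(w^2 + 5*w + 4) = (w + 1)*(w + 2)*(w + 4)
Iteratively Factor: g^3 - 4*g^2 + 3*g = (g)*(g^2 - 4*g + 3) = g*(g - 1)*(g - 3)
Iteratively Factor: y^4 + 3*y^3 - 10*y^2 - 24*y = (y - 3)*(y^3 + 6*y^2 + 8*y) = (y - 3)*(y + 4)*(y^2 + 2*y) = (y - 3)*(y + 2)*(y + 4)*(y)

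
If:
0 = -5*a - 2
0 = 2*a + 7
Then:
No Solution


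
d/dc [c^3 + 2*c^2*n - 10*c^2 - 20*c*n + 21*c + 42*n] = 3*c^2 + 4*c*n - 20*c - 20*n + 21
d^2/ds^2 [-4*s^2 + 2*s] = -8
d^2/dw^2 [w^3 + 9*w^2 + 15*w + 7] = 6*w + 18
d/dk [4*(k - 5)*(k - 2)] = 8*k - 28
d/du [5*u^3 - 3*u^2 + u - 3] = 15*u^2 - 6*u + 1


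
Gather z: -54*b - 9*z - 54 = -54*b - 9*z - 54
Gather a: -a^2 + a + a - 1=-a^2 + 2*a - 1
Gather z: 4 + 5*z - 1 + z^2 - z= z^2 + 4*z + 3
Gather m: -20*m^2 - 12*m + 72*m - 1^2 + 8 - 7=-20*m^2 + 60*m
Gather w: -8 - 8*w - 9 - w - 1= -9*w - 18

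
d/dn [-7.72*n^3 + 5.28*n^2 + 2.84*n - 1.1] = -23.16*n^2 + 10.56*n + 2.84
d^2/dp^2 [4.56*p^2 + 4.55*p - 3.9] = 9.12000000000000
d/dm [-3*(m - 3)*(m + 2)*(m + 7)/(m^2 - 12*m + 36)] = 3*(-m^3 + 18*m^2 + 59*m - 162)/(m^3 - 18*m^2 + 108*m - 216)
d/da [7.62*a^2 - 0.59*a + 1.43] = 15.24*a - 0.59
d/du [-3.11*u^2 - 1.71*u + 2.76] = -6.22*u - 1.71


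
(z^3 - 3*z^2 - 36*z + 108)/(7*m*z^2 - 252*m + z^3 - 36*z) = (z - 3)/(7*m + z)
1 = 1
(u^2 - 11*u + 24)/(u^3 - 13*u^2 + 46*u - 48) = 1/(u - 2)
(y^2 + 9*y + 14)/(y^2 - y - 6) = (y + 7)/(y - 3)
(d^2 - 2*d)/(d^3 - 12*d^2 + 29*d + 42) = d*(d - 2)/(d^3 - 12*d^2 + 29*d + 42)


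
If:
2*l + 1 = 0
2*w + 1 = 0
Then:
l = -1/2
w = -1/2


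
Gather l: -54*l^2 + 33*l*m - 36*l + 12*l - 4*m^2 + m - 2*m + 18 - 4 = -54*l^2 + l*(33*m - 24) - 4*m^2 - m + 14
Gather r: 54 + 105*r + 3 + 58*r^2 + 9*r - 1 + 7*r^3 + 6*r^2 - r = 7*r^3 + 64*r^2 + 113*r + 56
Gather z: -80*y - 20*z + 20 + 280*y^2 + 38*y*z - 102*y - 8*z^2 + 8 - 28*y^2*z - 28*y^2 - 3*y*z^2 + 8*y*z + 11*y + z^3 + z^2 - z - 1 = 252*y^2 - 171*y + z^3 + z^2*(-3*y - 7) + z*(-28*y^2 + 46*y - 21) + 27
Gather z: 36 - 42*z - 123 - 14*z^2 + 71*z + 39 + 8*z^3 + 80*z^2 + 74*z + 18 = 8*z^3 + 66*z^2 + 103*z - 30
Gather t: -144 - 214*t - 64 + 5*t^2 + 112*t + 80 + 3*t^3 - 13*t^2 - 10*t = 3*t^3 - 8*t^2 - 112*t - 128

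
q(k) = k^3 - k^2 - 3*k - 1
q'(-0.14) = -2.66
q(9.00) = 620.00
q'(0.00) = -3.00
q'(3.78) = 32.31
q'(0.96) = -2.16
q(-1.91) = -5.89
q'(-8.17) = 213.59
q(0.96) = -3.92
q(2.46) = 0.46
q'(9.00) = 222.00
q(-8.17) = -588.58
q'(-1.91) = 11.76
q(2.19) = -1.86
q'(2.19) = 7.01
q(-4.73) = -115.01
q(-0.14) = -0.60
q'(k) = 3*k^2 - 2*k - 3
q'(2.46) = 10.23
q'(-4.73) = 73.58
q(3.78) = 27.38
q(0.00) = -1.00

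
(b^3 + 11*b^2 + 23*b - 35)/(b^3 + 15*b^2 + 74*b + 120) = (b^2 + 6*b - 7)/(b^2 + 10*b + 24)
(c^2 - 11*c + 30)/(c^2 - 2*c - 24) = (c - 5)/(c + 4)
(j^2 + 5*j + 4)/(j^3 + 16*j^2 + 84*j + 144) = (j + 1)/(j^2 + 12*j + 36)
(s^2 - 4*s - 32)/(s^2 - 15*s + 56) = (s + 4)/(s - 7)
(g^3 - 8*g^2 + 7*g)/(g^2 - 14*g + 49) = g*(g - 1)/(g - 7)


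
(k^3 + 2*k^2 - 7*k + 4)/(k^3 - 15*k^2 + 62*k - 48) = (k^2 + 3*k - 4)/(k^2 - 14*k + 48)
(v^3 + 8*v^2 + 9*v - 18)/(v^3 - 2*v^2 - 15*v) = (v^2 + 5*v - 6)/(v*(v - 5))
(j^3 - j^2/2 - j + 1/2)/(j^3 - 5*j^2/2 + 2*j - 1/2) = (j + 1)/(j - 1)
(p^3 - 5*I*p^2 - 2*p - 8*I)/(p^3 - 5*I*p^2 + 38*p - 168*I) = (p^2 - I*p + 2)/(p^2 - I*p + 42)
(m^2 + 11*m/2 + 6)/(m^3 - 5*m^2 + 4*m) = (m^2 + 11*m/2 + 6)/(m*(m^2 - 5*m + 4))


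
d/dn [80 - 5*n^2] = -10*n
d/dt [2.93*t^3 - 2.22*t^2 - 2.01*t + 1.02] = 8.79*t^2 - 4.44*t - 2.01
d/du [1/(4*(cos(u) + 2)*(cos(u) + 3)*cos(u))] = (3*sin(u) + 6*sin(u)/cos(u)^2 + 10*tan(u))/(4*(cos(u) + 2)^2*(cos(u) + 3)^2)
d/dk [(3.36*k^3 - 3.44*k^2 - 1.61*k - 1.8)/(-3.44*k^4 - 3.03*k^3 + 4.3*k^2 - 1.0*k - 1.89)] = (11.5584*k^6 - 23.6672*k^5 - 12.5904*k^4 - 41.2446*k^3 - 25.0502*k^2 + 28.4832*k + 1.2429)/(11.8336*k^8 + 20.8464*k^7 - 20.4031*k^6 - 19.178*k^5 + 37.5532*k^4 + 2.8534*k^3 - 15.254*k^2 + 3.78*k + 3.5721)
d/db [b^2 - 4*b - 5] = 2*b - 4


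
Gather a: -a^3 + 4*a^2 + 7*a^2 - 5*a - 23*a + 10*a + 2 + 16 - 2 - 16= -a^3 + 11*a^2 - 18*a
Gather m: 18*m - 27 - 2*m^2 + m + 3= -2*m^2 + 19*m - 24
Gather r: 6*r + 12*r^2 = 12*r^2 + 6*r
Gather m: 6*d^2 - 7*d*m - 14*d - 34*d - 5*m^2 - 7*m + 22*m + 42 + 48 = 6*d^2 - 48*d - 5*m^2 + m*(15 - 7*d) + 90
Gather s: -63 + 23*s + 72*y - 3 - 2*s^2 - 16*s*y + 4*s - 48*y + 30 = -2*s^2 + s*(27 - 16*y) + 24*y - 36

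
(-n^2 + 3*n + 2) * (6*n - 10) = -6*n^3 + 28*n^2 - 18*n - 20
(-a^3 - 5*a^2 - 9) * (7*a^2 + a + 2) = -7*a^5 - 36*a^4 - 7*a^3 - 73*a^2 - 9*a - 18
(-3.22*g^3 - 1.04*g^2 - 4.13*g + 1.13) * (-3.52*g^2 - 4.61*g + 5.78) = 11.3344*g^5 + 18.505*g^4 + 0.720399999999996*g^3 + 9.0505*g^2 - 29.0807*g + 6.5314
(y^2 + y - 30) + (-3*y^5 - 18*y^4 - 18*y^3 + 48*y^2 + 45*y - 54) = -3*y^5 - 18*y^4 - 18*y^3 + 49*y^2 + 46*y - 84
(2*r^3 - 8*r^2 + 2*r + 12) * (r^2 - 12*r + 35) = 2*r^5 - 32*r^4 + 168*r^3 - 292*r^2 - 74*r + 420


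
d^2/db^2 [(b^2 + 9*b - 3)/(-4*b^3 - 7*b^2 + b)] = 2*(-16*b^6 - 432*b^5 - 480*b^4 + 188*b^3 + 405*b^2 - 63*b + 3)/(b^3*(64*b^6 + 336*b^5 + 540*b^4 + 175*b^3 - 135*b^2 + 21*b - 1))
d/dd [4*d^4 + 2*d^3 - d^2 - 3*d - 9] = 16*d^3 + 6*d^2 - 2*d - 3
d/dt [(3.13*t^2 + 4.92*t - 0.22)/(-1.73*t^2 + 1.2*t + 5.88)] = (12.2676*t^2 + 36.0476*t + 29.1936)/(2.9929*t^4 - 4.152*t^3 - 18.9048*t^2 + 14.112*t + 34.5744)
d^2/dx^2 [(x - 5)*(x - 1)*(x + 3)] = 6*x - 6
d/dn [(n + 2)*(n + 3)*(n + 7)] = 3*n^2 + 24*n + 41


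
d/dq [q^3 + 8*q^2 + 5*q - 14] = 3*q^2 + 16*q + 5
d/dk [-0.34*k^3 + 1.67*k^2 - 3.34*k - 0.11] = -1.02*k^2 + 3.34*k - 3.34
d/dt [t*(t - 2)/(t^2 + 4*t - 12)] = 6/(t^2 + 12*t + 36)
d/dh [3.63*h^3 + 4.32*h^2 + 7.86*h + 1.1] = 10.89*h^2 + 8.64*h + 7.86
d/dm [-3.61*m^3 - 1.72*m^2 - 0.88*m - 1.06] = -10.83*m^2 - 3.44*m - 0.88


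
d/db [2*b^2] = 4*b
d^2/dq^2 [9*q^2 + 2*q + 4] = 18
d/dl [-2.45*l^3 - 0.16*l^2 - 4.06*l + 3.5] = -7.35*l^2 - 0.32*l - 4.06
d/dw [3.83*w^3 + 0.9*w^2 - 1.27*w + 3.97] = 11.49*w^2 + 1.8*w - 1.27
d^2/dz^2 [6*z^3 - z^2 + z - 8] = 36*z - 2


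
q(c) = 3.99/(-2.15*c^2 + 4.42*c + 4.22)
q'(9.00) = 0.01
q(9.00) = -0.03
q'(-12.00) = -0.00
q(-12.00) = -0.01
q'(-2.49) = -0.15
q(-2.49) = -0.20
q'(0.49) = -0.27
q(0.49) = 0.68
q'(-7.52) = -0.01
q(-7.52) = -0.03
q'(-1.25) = -1.80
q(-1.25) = -0.86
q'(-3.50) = -0.05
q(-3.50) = -0.11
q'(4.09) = 0.28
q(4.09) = -0.29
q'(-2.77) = -0.11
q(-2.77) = -0.16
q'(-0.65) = -149.63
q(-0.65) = 9.10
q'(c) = 3.99*(4.3*c - 4.42)/(-2.15*c^2 + 4.42*c + 4.22)^2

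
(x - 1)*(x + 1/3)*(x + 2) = x^3 + 4*x^2/3 - 5*x/3 - 2/3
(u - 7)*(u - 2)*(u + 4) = u^3 - 5*u^2 - 22*u + 56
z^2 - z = z*(z - 1)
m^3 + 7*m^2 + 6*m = m*(m + 1)*(m + 6)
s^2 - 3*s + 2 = (s - 2)*(s - 1)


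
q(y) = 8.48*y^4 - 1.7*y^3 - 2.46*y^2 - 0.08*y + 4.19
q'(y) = 33.92*y^3 - 5.1*y^2 - 4.92*y - 0.08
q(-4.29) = 2965.75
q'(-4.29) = -2750.94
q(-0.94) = 10.12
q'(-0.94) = -28.13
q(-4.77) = 4523.15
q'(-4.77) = -3774.03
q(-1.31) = 28.87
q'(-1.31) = -78.64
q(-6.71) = 17597.96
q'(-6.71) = -10444.32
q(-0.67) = 5.36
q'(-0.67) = -9.27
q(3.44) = 1093.09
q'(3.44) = 1303.45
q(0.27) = 4.00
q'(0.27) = -1.11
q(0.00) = 4.19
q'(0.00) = -0.08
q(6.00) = 10538.03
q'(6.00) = 7113.52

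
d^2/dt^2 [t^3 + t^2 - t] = 6*t + 2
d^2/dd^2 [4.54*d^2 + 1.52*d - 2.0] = 9.08000000000000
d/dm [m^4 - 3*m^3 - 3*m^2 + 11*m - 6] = 4*m^3 - 9*m^2 - 6*m + 11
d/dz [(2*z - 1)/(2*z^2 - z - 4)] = (4*z^2 - 2*z - (2*z - 1)*(4*z - 1) - 8)/(-2*z^2 + z + 4)^2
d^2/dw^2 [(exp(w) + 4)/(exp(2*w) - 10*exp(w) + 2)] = (exp(4*w) + 26*exp(3*w) - 132*exp(2*w) + 388*exp(w) + 84)*exp(w)/(exp(6*w) - 30*exp(5*w) + 306*exp(4*w) - 1120*exp(3*w) + 612*exp(2*w) - 120*exp(w) + 8)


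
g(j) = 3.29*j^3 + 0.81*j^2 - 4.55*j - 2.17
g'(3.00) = 89.14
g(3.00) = 80.30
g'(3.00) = 89.14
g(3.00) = 80.30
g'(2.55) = 63.76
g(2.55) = 46.05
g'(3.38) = 113.68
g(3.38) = 118.75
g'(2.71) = 72.33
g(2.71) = 56.93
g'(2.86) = 80.82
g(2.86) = 68.41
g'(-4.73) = 208.61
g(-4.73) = -310.69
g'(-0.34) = -3.96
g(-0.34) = -0.66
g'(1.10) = 9.17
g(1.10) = -1.82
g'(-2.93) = 75.44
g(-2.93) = -64.64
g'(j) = 9.87*j^2 + 1.62*j - 4.55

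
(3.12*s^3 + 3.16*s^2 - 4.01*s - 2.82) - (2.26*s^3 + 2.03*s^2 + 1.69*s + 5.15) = 0.86*s^3 + 1.13*s^2 - 5.7*s - 7.97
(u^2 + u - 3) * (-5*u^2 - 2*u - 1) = -5*u^4 - 7*u^3 + 12*u^2 + 5*u + 3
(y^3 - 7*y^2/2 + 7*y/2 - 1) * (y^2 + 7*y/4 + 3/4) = y^5 - 7*y^4/4 - 15*y^3/8 + 5*y^2/2 + 7*y/8 - 3/4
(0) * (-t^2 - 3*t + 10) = 0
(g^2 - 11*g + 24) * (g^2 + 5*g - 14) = g^4 - 6*g^3 - 45*g^2 + 274*g - 336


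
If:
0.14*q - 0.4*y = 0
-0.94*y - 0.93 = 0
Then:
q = -2.83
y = -0.99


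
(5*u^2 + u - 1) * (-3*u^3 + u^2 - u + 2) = -15*u^5 + 2*u^4 - u^3 + 8*u^2 + 3*u - 2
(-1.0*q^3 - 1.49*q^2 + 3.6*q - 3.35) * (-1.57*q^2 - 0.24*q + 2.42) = 1.57*q^5 + 2.5793*q^4 - 7.7144*q^3 + 0.7897*q^2 + 9.516*q - 8.107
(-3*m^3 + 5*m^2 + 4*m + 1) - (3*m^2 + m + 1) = -3*m^3 + 2*m^2 + 3*m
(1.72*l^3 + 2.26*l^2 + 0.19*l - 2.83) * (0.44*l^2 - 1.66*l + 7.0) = 0.7568*l^5 - 1.8608*l^4 + 8.372*l^3 + 14.2594*l^2 + 6.0278*l - 19.81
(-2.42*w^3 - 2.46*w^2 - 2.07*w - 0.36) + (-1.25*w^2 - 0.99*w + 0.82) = -2.42*w^3 - 3.71*w^2 - 3.06*w + 0.46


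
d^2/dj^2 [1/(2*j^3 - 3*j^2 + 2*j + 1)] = 2*(3*(1 - 2*j)*(2*j^3 - 3*j^2 + 2*j + 1) + 4*(3*j^2 - 3*j + 1)^2)/(2*j^3 - 3*j^2 + 2*j + 1)^3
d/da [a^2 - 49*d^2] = 2*a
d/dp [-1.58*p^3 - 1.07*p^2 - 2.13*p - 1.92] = -4.74*p^2 - 2.14*p - 2.13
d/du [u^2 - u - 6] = 2*u - 1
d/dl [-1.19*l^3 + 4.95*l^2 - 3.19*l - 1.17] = -3.57*l^2 + 9.9*l - 3.19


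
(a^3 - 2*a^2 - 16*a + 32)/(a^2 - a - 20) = (a^2 - 6*a + 8)/(a - 5)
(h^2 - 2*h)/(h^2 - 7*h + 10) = h/(h - 5)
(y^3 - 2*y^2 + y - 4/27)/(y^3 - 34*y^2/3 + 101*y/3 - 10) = (9*y^2 - 15*y + 4)/(9*(y^2 - 11*y + 30))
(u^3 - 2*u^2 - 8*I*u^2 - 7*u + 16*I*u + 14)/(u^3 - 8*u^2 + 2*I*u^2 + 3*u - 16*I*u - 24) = (u^2 - u*(2 + 7*I) + 14*I)/(u^2 + u*(-8 + 3*I) - 24*I)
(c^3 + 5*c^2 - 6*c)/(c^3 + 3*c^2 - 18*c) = (c - 1)/(c - 3)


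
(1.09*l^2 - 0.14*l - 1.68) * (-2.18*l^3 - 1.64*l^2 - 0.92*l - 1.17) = -2.3762*l^5 - 1.4824*l^4 + 2.8892*l^3 + 1.6087*l^2 + 1.7094*l + 1.9656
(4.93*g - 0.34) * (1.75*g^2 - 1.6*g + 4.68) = 8.6275*g^3 - 8.483*g^2 + 23.6164*g - 1.5912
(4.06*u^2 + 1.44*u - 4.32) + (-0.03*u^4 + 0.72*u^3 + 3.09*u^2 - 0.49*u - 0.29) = -0.03*u^4 + 0.72*u^3 + 7.15*u^2 + 0.95*u - 4.61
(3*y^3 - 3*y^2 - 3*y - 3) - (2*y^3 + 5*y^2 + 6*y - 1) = y^3 - 8*y^2 - 9*y - 2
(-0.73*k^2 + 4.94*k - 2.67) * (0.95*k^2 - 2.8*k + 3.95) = -0.6935*k^4 + 6.737*k^3 - 19.252*k^2 + 26.989*k - 10.5465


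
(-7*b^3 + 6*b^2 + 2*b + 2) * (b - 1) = -7*b^4 + 13*b^3 - 4*b^2 - 2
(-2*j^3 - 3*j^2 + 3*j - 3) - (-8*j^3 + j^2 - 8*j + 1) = 6*j^3 - 4*j^2 + 11*j - 4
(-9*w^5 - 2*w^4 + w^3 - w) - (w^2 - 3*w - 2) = -9*w^5 - 2*w^4 + w^3 - w^2 + 2*w + 2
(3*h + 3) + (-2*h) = h + 3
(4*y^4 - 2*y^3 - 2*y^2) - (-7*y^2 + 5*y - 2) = 4*y^4 - 2*y^3 + 5*y^2 - 5*y + 2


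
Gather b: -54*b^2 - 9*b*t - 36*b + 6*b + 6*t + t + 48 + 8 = -54*b^2 + b*(-9*t - 30) + 7*t + 56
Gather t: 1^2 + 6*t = 6*t + 1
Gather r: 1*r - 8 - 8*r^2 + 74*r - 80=-8*r^2 + 75*r - 88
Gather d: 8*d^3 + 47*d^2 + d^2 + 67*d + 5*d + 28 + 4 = 8*d^3 + 48*d^2 + 72*d + 32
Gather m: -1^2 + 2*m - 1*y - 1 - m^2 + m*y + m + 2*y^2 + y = -m^2 + m*(y + 3) + 2*y^2 - 2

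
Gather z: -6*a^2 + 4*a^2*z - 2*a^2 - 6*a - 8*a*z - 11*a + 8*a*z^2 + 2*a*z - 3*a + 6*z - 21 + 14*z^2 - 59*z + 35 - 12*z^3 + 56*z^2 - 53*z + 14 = -8*a^2 - 20*a - 12*z^3 + z^2*(8*a + 70) + z*(4*a^2 - 6*a - 106) + 28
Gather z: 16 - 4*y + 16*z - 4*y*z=-4*y + z*(16 - 4*y) + 16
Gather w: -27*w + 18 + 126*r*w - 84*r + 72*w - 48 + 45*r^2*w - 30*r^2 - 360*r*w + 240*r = -30*r^2 + 156*r + w*(45*r^2 - 234*r + 45) - 30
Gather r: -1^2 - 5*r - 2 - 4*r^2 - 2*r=-4*r^2 - 7*r - 3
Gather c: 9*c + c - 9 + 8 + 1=10*c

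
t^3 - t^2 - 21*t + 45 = (t - 3)^2*(t + 5)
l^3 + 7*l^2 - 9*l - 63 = (l - 3)*(l + 3)*(l + 7)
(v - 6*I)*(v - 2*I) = v^2 - 8*I*v - 12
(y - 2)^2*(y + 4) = y^3 - 12*y + 16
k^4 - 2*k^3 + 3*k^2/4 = k^2*(k - 3/2)*(k - 1/2)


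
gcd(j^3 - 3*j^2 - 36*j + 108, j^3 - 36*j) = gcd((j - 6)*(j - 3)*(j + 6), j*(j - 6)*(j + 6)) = j^2 - 36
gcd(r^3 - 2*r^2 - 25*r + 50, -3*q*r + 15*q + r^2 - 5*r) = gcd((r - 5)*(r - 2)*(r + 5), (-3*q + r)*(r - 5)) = r - 5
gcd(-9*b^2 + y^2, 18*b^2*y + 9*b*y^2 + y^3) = 3*b + y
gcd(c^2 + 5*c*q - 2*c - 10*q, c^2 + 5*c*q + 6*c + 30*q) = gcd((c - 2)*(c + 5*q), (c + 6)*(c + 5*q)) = c + 5*q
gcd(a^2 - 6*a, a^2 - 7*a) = a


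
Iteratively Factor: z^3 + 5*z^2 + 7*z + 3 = (z + 3)*(z^2 + 2*z + 1) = (z + 1)*(z + 3)*(z + 1)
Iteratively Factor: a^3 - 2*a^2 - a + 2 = (a - 1)*(a^2 - a - 2) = (a - 2)*(a - 1)*(a + 1)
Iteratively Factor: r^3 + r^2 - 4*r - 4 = (r - 2)*(r^2 + 3*r + 2) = (r - 2)*(r + 1)*(r + 2)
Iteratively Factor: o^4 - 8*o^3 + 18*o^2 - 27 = (o - 3)*(o^3 - 5*o^2 + 3*o + 9) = (o - 3)^2*(o^2 - 2*o - 3) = (o - 3)^2*(o + 1)*(o - 3)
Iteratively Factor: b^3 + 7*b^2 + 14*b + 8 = (b + 1)*(b^2 + 6*b + 8) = (b + 1)*(b + 2)*(b + 4)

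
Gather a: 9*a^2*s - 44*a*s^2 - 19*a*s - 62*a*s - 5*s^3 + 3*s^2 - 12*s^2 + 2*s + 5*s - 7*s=9*a^2*s + a*(-44*s^2 - 81*s) - 5*s^3 - 9*s^2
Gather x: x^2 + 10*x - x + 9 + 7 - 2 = x^2 + 9*x + 14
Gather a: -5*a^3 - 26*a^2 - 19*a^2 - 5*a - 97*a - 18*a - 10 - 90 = -5*a^3 - 45*a^2 - 120*a - 100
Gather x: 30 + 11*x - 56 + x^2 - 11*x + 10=x^2 - 16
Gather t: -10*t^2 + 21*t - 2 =-10*t^2 + 21*t - 2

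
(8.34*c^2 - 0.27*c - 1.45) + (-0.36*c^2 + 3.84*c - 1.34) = 7.98*c^2 + 3.57*c - 2.79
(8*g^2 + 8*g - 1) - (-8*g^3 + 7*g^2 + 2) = 8*g^3 + g^2 + 8*g - 3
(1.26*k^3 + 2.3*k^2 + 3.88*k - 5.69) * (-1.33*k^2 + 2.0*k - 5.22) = -1.6758*k^5 - 0.539*k^4 - 7.1376*k^3 + 3.3217*k^2 - 31.6336*k + 29.7018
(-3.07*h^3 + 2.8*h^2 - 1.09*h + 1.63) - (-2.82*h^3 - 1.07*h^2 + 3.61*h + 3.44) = -0.25*h^3 + 3.87*h^2 - 4.7*h - 1.81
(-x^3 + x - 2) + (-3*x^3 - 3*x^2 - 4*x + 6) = -4*x^3 - 3*x^2 - 3*x + 4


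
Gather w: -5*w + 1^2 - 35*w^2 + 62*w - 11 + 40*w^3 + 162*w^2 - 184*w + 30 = 40*w^3 + 127*w^2 - 127*w + 20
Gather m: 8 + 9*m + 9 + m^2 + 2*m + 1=m^2 + 11*m + 18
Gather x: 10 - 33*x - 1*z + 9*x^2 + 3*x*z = 9*x^2 + x*(3*z - 33) - z + 10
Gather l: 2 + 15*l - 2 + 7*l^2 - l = 7*l^2 + 14*l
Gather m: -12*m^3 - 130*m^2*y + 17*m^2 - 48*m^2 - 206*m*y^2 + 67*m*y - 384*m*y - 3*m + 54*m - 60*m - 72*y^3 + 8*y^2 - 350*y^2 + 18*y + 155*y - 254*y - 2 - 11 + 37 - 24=-12*m^3 + m^2*(-130*y - 31) + m*(-206*y^2 - 317*y - 9) - 72*y^3 - 342*y^2 - 81*y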